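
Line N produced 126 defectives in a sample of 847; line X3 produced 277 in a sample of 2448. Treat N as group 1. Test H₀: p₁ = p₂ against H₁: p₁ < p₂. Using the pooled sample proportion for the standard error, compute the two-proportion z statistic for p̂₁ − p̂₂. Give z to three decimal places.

z = 2.726

p̂₁ = 126/847 = 0.148760, p̂₂ = 277/2448 = 0.113154.
Pooled p̂ = (126+277)/(847+2448) = 403/3295 = 0.122307.
SE = √(0.107348 × 0.00158913) = 0.013061.
z = (0.148760 − 0.113154)/0.013061 = 0.035606/0.013061 = 2.726.
p-value = P(Z < 2.726) ≈ 0.9968.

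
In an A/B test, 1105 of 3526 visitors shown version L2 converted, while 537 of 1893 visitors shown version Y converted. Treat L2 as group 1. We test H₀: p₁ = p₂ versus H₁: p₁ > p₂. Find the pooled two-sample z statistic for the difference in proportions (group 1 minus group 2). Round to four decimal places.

p̂₁ = 1105/3526 ≈ 0.313386, p̂₂ = 537/1893 ≈ 0.283677.
Pooled p̂ = (1105+537)/(3526+1893) = 1642/5419 = 0.303008.
SE = √(0.211194 × 0.00081187) = 0.013094.
z = (0.313386 − 0.283677)/0.013094 = 0.029709/0.013094 = 2.2689.

z = 2.2689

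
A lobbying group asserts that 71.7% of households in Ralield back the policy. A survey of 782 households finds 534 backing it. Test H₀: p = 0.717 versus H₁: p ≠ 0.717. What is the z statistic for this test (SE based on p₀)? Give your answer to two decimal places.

z = -2.12

p̂ = 534/782 = 0.6829.
Standard error under H₀: √(0.717×0.283/782) = 0.0161.
z = (0.6829 − 0.717)/0.0161 = -0.0341/0.0161 = -2.12.
p-value = 2·P(Z > 2.119) ≈ 0.0341.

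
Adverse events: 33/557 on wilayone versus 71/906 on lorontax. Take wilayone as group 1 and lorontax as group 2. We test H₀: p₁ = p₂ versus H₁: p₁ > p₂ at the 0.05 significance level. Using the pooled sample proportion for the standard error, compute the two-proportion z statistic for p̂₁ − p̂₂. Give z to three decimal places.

z = -1.382

p̂₁ = 33/557 = 0.05925, p̂₂ = 71/906 = 0.07837.
Pooled p̂ = (33+71)/(557+906) = 104/1463 = 0.07109.
SE = √(p̂(1−p̂)(1/n₁+1/n₂)) = √(0.07109·0.92891·0.00289908) = √(0.000191437) = 0.01384.
z = (0.05925 − 0.07837)/0.01384 = -0.01912/0.01384 = -1.382.
p-value = P(Z > -1.382) ≈ 0.9165; since p > α = 0.05, fail to reject H₀.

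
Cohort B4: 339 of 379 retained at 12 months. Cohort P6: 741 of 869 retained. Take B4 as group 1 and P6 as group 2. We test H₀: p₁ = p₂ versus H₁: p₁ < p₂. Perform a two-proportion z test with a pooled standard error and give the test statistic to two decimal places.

z = 1.99

p̂₁ = 339/379 = 0.8945, p̂₂ = 741/869 = 0.8527.
Pooled p̂ = (339+741)/(379+869) = 1080/1248 = 0.8654.
SE = √(0.116494 × 0.00378927) = 0.0210.
z = (0.8945 − 0.8527)/0.0210 = 0.0418/0.0210 = 1.99.
p-value = P(Z < 1.987) ≈ 0.9766.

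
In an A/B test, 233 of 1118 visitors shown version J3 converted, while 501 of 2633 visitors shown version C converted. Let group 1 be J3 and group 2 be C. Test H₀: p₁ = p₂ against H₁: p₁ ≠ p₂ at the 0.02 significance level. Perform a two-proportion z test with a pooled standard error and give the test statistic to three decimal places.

z = 1.280

p̂₁ = 233/1118 = 0.20841, p̂₂ = 501/2633 = 0.19028.
Pooled p̂ = (233+501)/(1118+2633) = 734/3751 = 0.19568.
SE = √(p̂(1−p̂)(1/n₁+1/n₂)) = √(0.19568·0.80432·0.00127425) = √(0.000200554) = 0.01416.
z = (0.20841 − 0.19028)/0.01416 = 0.01813/0.01416 = 1.280.
Two-sided p-value ≈ 2·Φ(−1.280) = 0.2005. With α = 0.02, fail to reject H₀.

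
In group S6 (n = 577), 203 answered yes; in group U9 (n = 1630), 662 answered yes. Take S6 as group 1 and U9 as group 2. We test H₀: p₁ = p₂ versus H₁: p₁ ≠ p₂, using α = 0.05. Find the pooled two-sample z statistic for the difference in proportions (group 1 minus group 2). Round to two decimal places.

p̂₁ = 203/577 ≈ 0.3518, p̂₂ = 662/1630 ≈ 0.4061.
Pooled p̂ = (203+662)/(577+1630) = 865/2207 = 0.3919.
SE = √(p̂(1−p̂)(1/n₁+1/n₂)) = √(0.3919·0.6081·0.0023466) = √(0.000559246) = 0.0236.
z = (0.3518 − 0.4061)/0.0236 = -0.0543/0.0236 = -2.30.
Two-sided p-value ≈ 2·Φ(−2.297) = 0.0216. With α = 0.05, reject H₀.

z = -2.30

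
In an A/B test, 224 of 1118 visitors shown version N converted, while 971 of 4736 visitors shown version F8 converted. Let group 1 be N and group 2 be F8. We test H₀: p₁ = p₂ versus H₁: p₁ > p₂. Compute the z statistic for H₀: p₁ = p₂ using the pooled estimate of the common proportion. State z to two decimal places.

p̂₁ = 224/1118 ≈ 0.20036, p̂₂ = 971/4736 ≈ 0.20503.
Pooled p̂ = (224+971)/(1118+4736) = 1195/5854 = 0.20413.
SE = √(0.162463 × 0.0011056) = 0.01340.
z = (0.20036 − 0.20503)/0.01340 = -0.00467/0.01340 = -0.35.
p-value = P(Z > -0.348) ≈ 0.6362.

z = -0.35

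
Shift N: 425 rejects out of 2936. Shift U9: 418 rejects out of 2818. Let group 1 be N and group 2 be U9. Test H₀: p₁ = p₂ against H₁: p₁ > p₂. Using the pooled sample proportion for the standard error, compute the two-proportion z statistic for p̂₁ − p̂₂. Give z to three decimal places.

z = -0.384

p̂₁ = 425/2936 ≈ 0.14475, p̂₂ = 418/2818 ≈ 0.14833.
Pooled p̂ = (425+418)/(2936+2818) = 843/5754 = 0.14651.
SE = √(p̂(1−p̂)(1/n₁+1/n₂)) = √(0.14651·0.85349·0.000695461) = √(8.69622e-05) = 0.00933.
z = (0.14475 − 0.14833)/0.00933 = -0.00358/0.00933 = -0.384.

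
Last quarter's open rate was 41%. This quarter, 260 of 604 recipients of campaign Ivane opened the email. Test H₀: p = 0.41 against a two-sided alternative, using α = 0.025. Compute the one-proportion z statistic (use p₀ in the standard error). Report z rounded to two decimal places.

z = 1.02

p̂ = 260/604 ≈ 0.4305.
SE = √(p₀(1−p₀)/n) = √(0.2419/604) = 0.0200.
z = (0.4305 − 0.41)/0.0200 = 0.0205/0.0200 = 1.02.
p-value = 2·P(Z > 1.023) ≈ 0.3065; since p > α = 0.025, fail to reject H₀.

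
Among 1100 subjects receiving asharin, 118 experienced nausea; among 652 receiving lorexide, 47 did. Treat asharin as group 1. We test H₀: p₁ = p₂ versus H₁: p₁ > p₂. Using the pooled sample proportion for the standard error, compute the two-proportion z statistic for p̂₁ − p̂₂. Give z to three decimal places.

p̂₁ = 118/1100 ≈ 0.107273, p̂₂ = 47/652 ≈ 0.072086.
Pooled p̂ = (118+47)/(1100+652) = 165/1752 = 0.094178.
SE = √(0.0853086 × 0.00244283) = 0.014436.
z = (0.107273 − 0.072086)/0.014436 = 0.035187/0.014436 = 2.437.

z = 2.437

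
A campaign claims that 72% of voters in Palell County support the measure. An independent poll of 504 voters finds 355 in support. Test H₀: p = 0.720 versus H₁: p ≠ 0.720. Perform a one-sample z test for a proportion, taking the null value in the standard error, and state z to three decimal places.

z = -0.782

p̂ = 355/504 ≈ 0.70437.
SE = √(p₀(1−p₀)/n) = √(0.2016/504) = 0.02000.
z = (0.70437 − 0.72)/0.02000 = -0.01563/0.02000 = -0.782.
p-value = 2·P(Z > 0.782) ≈ 0.4344.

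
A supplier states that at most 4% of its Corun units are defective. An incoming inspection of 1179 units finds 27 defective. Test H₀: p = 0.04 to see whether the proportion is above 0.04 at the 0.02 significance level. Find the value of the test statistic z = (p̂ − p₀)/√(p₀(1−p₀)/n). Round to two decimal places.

p̂ = 27/1179 ≈ 0.0229.
Standard error under H₀: √(0.04×0.96/1179) = 0.0057.
z = (0.0229 − 0.04)/0.0057 = -0.0171/0.0057 = -3.00.
p-value = P(Z > -2.996) ≈ 0.9986, so at α = 0.02 we fail to reject H₀.

z = -3.00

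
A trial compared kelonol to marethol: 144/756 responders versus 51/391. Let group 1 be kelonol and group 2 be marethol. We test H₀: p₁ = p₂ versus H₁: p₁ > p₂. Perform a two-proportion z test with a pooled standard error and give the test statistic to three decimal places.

z = 2.566

p̂₁ = 144/756 = 0.19048, p̂₂ = 51/391 = 0.13043.
Pooled p̂ = (144+51)/(756+391) = 195/1147 = 0.17001.
SE = √(p̂(1−p̂)(1/n₁+1/n₂)) = √(0.17001·0.82999·0.0038803) = √(0.000547532) = 0.02340.
z = (0.19048 − 0.13043)/0.02340 = 0.06005/0.02340 = 2.566.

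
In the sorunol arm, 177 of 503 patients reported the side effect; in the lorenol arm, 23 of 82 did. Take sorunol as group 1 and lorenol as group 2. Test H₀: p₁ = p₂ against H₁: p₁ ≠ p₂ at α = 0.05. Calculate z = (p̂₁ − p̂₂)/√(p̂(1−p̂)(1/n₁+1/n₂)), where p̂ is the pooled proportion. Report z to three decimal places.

z = 1.264

p̂₁ = 177/503 = 0.35189, p̂₂ = 23/82 = 0.28049.
Pooled p̂ = (177+23)/(503+82) = 200/585 = 0.34188.
SE = √(p̂(1−p̂)(1/n₁+1/n₂)) = √(0.34188·0.65812·0.0141832) = √(0.00319119) = 0.05649.
z = (0.35189 − 0.28049)/0.05649 = 0.07140/0.05649 = 1.264.
Two-sided p-value ≈ 2·Φ(−1.264) = 0.2063, so at α = 0.05 we fail to reject H₀.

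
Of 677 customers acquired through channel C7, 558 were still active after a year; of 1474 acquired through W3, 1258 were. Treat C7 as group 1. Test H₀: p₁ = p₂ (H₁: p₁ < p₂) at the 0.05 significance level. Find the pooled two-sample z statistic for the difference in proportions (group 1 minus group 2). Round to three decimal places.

z = -1.737

p̂₁ = 558/677 ≈ 0.824225, p̂₂ = 1258/1474 ≈ 0.853460.
Pooled p̂ = (558+1258)/(677+1474) = 1816/2151 = 0.844258.
SE = √(p̂(1−p̂)(1/n₁+1/n₂)) = √(0.844258·0.155742·0.00215553) = √(0.000283422) = 0.016835.
z = (0.824225 − 0.853460)/0.016835 = -0.029235/0.016835 = -1.737.
p-value = P(Z < -1.737) ≈ 0.0412; since p < α = 0.05, reject H₀.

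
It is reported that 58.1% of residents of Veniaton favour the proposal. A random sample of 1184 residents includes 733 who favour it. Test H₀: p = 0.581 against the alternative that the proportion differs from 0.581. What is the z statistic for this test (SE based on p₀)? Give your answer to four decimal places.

z = 2.6562

p̂ = 733/1184 ≈ 0.6190878.
Under H₀, SE = √(0.581·0.419/1184) = √(0.000205607) = 0.0143390.
z = (0.6190878 − 0.581)/0.0143390 = 0.0380878/0.0143390 = 2.6562.
p-value = 2·P(Z > 2.656) ≈ 0.0079.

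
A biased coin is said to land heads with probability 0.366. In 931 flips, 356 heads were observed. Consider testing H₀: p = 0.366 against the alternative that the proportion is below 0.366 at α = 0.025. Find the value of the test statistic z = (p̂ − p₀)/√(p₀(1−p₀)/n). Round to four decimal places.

p̂ = 356/931 ≈ 0.3823845.
Standard error under H₀: √(0.366×0.634/931) = 0.0157874.
z = (0.3823845 − 0.366)/0.0157874 = 0.0163845/0.0157874 = 1.0378.
p-value = P(Z < 1.038) ≈ 0.8503, so at α = 0.025 we fail to reject H₀.

z = 1.0378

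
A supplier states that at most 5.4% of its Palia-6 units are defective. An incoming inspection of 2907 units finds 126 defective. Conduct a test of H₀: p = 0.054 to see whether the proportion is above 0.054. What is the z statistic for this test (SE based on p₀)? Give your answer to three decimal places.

z = -2.542

p̂ = 126/2907 ≈ 0.043344.
Under H₀, SE = √(0.054·0.946/2907) = √(1.75728e-05) = 0.004192.
z = (0.043344 − 0.054)/0.004192 = -0.010656/0.004192 = -2.542.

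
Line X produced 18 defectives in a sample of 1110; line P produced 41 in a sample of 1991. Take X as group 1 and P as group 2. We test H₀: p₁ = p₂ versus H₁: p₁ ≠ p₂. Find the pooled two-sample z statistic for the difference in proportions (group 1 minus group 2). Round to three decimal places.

z = -0.855

p̂₁ = 18/1110 ≈ 0.016216, p̂₂ = 41/1991 ≈ 0.020593.
Pooled p̂ = (18+41)/(1110+1991) = 59/3101 = 0.019026.
SE = √(p̂(1−p̂)(1/n₁+1/n₂)) = √(0.019026·0.980974·0.00140316) = √(2.61888e-05) = 0.005117.
z = (0.016216 − 0.020593)/0.005117 = -0.004377/0.005117 = -0.855.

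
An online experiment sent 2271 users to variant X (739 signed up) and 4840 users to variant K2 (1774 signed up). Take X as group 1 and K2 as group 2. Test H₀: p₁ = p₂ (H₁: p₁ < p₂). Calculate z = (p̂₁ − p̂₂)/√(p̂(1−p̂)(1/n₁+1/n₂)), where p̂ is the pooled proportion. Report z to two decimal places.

z = -3.38

p̂₁ = 739/2271 = 0.32541, p̂₂ = 1774/4840 = 0.36653.
Pooled p̂ = (739+1774)/(2271+4840) = 2513/7111 = 0.35340.
SE = √(p̂(1−p̂)(1/n₁+1/n₂)) = √(0.35340·0.64660·0.000646946) = √(0.000147832) = 0.01216.
z = (0.32541 − 0.36653)/0.01216 = -0.04112/0.01216 = -3.38.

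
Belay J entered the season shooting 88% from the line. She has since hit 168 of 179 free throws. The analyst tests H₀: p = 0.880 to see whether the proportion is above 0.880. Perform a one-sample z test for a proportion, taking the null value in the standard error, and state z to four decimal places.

p̂ = 168/179 ≈ 0.9385475.
Standard error under H₀: √(0.88×0.12/179) = 0.0242888.
z = (0.9385475 − 0.88)/0.0242888 = 0.0585475/0.0242888 = 2.4105.

z = 2.4105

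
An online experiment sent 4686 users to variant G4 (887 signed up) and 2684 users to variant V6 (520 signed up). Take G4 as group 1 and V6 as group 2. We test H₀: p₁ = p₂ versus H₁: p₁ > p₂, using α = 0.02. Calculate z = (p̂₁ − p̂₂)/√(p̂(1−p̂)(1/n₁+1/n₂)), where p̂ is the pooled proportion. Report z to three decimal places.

z = -0.468

p̂₁ = 887/4686 = 0.18929, p̂₂ = 520/2684 = 0.19374.
Pooled p̂ = (887+520)/(4686+2684) = 1407/7370 = 0.19091.
SE = √(p̂(1−p̂)(1/n₁+1/n₂)) = √(0.19091·0.80909·0.00058598) = √(9.05121e-05) = 0.00951.
z = (0.18929 − 0.19374)/0.00951 = -0.00445/0.00951 = -0.468.
p-value = P(Z > -0.468) ≈ 0.6801. With α = 0.02, fail to reject H₀.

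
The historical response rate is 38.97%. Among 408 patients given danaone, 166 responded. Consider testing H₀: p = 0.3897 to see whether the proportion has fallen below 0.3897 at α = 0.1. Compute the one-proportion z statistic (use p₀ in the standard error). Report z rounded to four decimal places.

z = 0.7109

p̂ = 166/408 ≈ 0.406863.
SE = √(p₀(1−p₀)/n) = √(0.23783/408) = 0.024144.
z = (0.406863 − 0.3897)/0.024144 = 0.017163/0.024144 = 0.7109.
p-value = P(Z < 0.711) ≈ 0.7614; since p > α = 0.1, fail to reject H₀.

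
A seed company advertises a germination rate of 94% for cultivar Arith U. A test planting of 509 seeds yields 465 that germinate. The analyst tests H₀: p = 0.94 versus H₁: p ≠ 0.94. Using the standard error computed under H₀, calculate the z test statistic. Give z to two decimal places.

z = -2.51

p̂ = 465/509 = 0.9136.
Under H₀, SE = √(0.94·0.06/509) = √(0.000110806) = 0.0105.
z = (0.9136 − 0.94)/0.0105 = -0.0264/0.0105 = -2.51.
Two-sided p-value ≈ 2·Φ(−2.512) = 0.0120.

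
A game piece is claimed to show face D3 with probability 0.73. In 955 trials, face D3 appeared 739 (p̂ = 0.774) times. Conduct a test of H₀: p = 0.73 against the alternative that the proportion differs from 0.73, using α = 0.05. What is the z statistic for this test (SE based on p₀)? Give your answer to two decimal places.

z = 3.05

p̂ = 739/955 = 0.77382.
Standard error under H₀: √(0.73×0.27/955) = 0.01437.
z = (0.77382 − 0.73)/0.01437 = 0.04382/0.01437 = 3.05.
p-value = 2·P(Z > 3.050) ≈ 0.0023. With α = 0.05, reject H₀.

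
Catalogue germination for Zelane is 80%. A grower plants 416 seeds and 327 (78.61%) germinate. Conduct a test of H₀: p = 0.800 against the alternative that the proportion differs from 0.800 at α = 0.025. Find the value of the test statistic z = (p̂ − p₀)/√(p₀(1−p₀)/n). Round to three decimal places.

z = -0.711

p̂ = 327/416 ≈ 0.78606.
Standard error under H₀: √(0.8×0.2/416) = 0.01961.
z = (0.78606 − 0.8)/0.01961 = -0.01394/0.01961 = -0.711.
Two-sided p-value ≈ 2·Φ(−0.711) = 0.4771. With α = 0.025, fail to reject H₀.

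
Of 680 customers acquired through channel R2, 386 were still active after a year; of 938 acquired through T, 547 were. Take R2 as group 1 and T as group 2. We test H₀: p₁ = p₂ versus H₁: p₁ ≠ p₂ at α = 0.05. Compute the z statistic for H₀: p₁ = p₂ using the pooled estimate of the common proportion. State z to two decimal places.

p̂₁ = 386/680 = 0.56765, p̂₂ = 547/938 = 0.58316.
Pooled p̂ = (386+547)/(680+938) = 933/1618 = 0.57664.
SE = √(0.244127 × 0.00253669) = 0.02489.
z = (0.56765 − 0.58316)/0.02489 = -0.01551/0.02489 = -0.62.
p-value = 2·P(Z > 0.623) ≈ 0.5331, so at α = 0.05 we fail to reject H₀.

z = -0.62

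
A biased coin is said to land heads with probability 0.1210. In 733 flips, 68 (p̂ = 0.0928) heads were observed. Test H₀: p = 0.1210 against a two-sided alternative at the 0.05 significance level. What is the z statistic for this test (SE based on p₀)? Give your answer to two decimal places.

p̂ = 68/733 ≈ 0.09277.
SE = √(p₀(1−p₀)/n) = √(0.10636/733) = 0.01205.
z = (0.09277 − 0.121)/0.01205 = -0.02823/0.01205 = -2.34.
p-value = 2·P(Z > 2.344) ≈ 0.0191, so at α = 0.05 we reject H₀.

z = -2.34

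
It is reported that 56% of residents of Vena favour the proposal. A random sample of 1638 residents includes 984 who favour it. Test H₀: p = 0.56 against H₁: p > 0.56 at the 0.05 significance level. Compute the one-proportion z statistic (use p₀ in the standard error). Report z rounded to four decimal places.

z = 3.3211

p̂ = 984/1638 ≈ 0.600733.
Standard error under H₀: √(0.56×0.44/1638) = 0.012265.
z = (0.600733 − 0.56)/0.012265 = 0.040733/0.012265 = 3.3211.
p-value = P(Z > 3.321) ≈ 0.0004, so at α = 0.05 we reject H₀.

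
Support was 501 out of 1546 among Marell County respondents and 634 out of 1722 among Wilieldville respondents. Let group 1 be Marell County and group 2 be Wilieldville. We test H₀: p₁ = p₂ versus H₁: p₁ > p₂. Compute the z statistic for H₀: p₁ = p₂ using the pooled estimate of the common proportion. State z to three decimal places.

p̂₁ = 501/1546 = 0.32406, p̂₂ = 634/1722 = 0.36818.
Pooled p̂ = (501+634)/(1546+1722) = 1135/3268 = 0.34731.
SE = √(p̂(1−p̂)(1/n₁+1/n₂)) = √(0.34731·0.65269·0.00122755) = √(0.000278267) = 0.01668.
z = (0.32406 − 0.36818)/0.01668 = -0.04412/0.01668 = -2.645.
p-value = P(Z > -2.645) ≈ 0.9959.

z = -2.645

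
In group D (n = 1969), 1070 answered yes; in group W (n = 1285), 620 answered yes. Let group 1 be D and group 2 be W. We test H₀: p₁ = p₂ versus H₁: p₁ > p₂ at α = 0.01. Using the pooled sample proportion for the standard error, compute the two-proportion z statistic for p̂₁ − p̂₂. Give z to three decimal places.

p̂₁ = 1070/1969 = 0.543423, p̂₂ = 620/1285 = 0.482490.
Pooled p̂ = (1070+620)/(1969+1285) = 1690/3254 = 0.519361.
SE = √(0.249625 × 0.00128608) = 0.017918.
z = (0.543423 − 0.482490)/0.017918 = 0.060933/0.017918 = 3.401.
p-value = P(Z > 3.401) ≈ 0.0003. With α = 0.01, reject H₀.

z = 3.401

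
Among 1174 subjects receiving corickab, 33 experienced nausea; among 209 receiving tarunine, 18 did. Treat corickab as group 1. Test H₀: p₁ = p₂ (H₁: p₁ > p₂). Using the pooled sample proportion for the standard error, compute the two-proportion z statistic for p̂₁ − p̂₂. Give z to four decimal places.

z = -4.1004

p̂₁ = 33/1174 ≈ 0.0281090, p̂₂ = 18/209 ≈ 0.0861244.
Pooled p̂ = (33+18)/(1174+209) = 51/1383 = 0.0368764.
SE = √(p̂(1−p̂)(1/n₁+1/n₂)) = √(0.0368764·0.9631236·0.00563648) = √(0.000200188) = 0.0141488.
z = (0.0281090 − 0.0861244)/0.0141488 = -0.0580154/0.0141488 = -4.1004.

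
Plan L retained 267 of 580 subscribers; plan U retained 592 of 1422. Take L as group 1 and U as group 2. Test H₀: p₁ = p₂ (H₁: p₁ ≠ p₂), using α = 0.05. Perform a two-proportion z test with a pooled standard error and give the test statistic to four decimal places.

p̂₁ = 267/580 = 0.460345, p̂₂ = 592/1422 = 0.416315.
Pooled p̂ = (267+592)/(580+1422) = 859/2002 = 0.429071.
SE = √(p̂(1−p̂)(1/n₁+1/n₂)) = √(0.429071·0.570929·0.00242737) = √(0.000594631) = 0.024385.
z = (0.460345 − 0.416315)/0.024385 = 0.044030/0.024385 = 1.8056.
p-value = 2·P(Z > 1.806) ≈ 0.0710; since p > α = 0.05, fail to reject H₀.

z = 1.8056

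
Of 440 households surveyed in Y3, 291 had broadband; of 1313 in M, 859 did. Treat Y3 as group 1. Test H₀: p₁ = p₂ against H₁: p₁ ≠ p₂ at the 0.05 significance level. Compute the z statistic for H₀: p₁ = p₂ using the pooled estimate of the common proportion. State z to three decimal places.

z = 0.273

p̂₁ = 291/440 ≈ 0.661364, p̂₂ = 859/1313 ≈ 0.654227.
Pooled p̂ = (291+859)/(440+1313) = 1150/1753 = 0.656018.
SE = √(p̂(1−p̂)(1/n₁+1/n₂)) = √(0.656018·0.343982·0.00303434) = √(0.000684724) = 0.026167.
z = (0.661364 − 0.654227)/0.026167 = 0.007137/0.026167 = 0.273.
p-value = 2·P(Z > 0.273) ≈ 0.7851; since p > α = 0.05, fail to reject H₀.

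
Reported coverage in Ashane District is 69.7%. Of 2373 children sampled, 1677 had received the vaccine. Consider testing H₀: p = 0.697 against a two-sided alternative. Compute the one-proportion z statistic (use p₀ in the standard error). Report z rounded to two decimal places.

z = 1.03

p̂ = 1677/2373 = 0.7067.
Standard error under H₀: √(0.697×0.303/2373) = 0.0094.
z = (0.7067 − 0.697)/0.0094 = 0.0097/0.0094 = 1.03.
Two-sided p-value ≈ 2·Φ(−1.028) = 0.3038.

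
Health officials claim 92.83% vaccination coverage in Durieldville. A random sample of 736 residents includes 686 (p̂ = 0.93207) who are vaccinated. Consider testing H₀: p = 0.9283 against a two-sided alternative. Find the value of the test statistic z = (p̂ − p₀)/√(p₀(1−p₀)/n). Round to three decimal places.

z = 0.396

p̂ = 686/736 = 0.93207.
Standard error under H₀: √(0.9283×0.0717/736) = 0.00951.
z = (0.93207 − 0.9283)/0.00951 = 0.00377/0.00951 = 0.396.
p-value = 2·P(Z > 0.396) ≈ 0.6922.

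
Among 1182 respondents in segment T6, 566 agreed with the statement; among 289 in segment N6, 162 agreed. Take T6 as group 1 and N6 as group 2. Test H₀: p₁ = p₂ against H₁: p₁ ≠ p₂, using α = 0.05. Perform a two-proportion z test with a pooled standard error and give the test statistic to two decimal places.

p̂₁ = 566/1182 = 0.4788, p̂₂ = 162/289 = 0.5606.
Pooled p̂ = (566+162)/(1182+289) = 728/1471 = 0.4949.
SE = √(0.249974 × 0.00430623) = 0.0328.
z = (0.4788 − 0.5606)/0.0328 = -0.0818/0.0328 = -2.49.
Two-sided p-value ≈ 2·Φ(−2.490) = 0.0128; since p < α = 0.05, reject H₀.

z = -2.49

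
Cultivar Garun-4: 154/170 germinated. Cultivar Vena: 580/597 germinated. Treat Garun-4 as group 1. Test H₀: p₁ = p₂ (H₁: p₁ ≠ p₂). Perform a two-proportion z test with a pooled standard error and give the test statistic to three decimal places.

p̂₁ = 154/170 = 0.90588, p̂₂ = 580/597 = 0.97152.
Pooled p̂ = (154+580)/(170+597) = 734/767 = 0.95698.
SE = √(p̂(1−p̂)(1/n₁+1/n₂)) = √(0.95698·0.04302·0.00755739) = √(0.000311165) = 0.01764.
z = (0.90588 − 0.97152)/0.01764 = -0.06564/0.01764 = -3.721.
Two-sided p-value ≈ 2·Φ(−3.721) = 0.0002.

z = -3.721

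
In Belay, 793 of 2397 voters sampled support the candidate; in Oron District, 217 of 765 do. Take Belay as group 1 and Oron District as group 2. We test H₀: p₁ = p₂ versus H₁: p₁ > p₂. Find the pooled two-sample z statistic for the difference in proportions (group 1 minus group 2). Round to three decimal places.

z = 2.436

p̂₁ = 793/2397 = 0.33083, p̂₂ = 217/765 = 0.28366.
Pooled p̂ = (793+217)/(2397+765) = 1010/3162 = 0.31942.
SE = √(0.21739 × 0.00172438) = 0.01936.
z = (0.33083 − 0.28366)/0.01936 = 0.04717/0.01936 = 2.436.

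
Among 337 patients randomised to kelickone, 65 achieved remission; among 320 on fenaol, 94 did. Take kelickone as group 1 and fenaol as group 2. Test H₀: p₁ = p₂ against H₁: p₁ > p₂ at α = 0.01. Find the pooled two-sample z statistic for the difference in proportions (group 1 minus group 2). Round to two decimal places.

z = -3.02

p̂₁ = 65/337 = 0.1929, p̂₂ = 94/320 = 0.2938.
Pooled p̂ = (65+94)/(337+320) = 159/657 = 0.2420.
SE = √(0.183441 × 0.00609236) = 0.0334.
z = (0.1929 − 0.2938)/0.0334 = -0.1009/0.0334 = -3.02.
p-value = P(Z > -3.017) ≈ 0.9987; since p > α = 0.01, fail to reject H₀.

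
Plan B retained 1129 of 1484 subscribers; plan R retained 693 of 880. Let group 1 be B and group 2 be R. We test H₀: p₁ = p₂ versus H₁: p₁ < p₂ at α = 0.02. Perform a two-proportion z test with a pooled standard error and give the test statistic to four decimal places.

p̂₁ = 1129/1484 ≈ 0.760782, p̂₂ = 693/880 ≈ 0.787500.
Pooled p̂ = (1129+693)/(1484+880) = 1822/2364 = 0.770728.
SE = √(p̂(1−p̂)(1/n₁+1/n₂)) = √(0.770728·0.229272·0.00181022) = √(0.000319877) = 0.017885.
z = (0.760782 − 0.787500)/0.017885 = -0.026718/0.017885 = -1.4939.
p-value = P(Z < -1.494) ≈ 0.0676. With α = 0.02, fail to reject H₀.

z = -1.4939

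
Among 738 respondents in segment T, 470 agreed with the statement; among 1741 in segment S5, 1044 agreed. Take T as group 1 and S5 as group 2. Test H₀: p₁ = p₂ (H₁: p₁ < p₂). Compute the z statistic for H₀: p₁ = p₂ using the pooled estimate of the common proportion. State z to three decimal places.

z = 1.737

p̂₁ = 470/738 ≈ 0.63686, p̂₂ = 1044/1741 ≈ 0.59966.
Pooled p̂ = (470+1044)/(738+1741) = 1514/2479 = 0.61073.
SE = √(p̂(1−p̂)(1/n₁+1/n₂)) = √(0.61073·0.38927·0.0019294) = √(0.000458692) = 0.02142.
z = (0.63686 − 0.59966)/0.02142 = 0.03720/0.02142 = 1.737.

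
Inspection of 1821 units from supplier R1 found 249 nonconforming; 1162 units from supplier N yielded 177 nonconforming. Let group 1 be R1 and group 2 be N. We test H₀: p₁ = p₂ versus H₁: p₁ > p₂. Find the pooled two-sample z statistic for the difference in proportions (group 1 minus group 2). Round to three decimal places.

p̂₁ = 249/1821 = 0.13674, p̂₂ = 177/1162 = 0.15232.
Pooled p̂ = (249+177)/(1821+1162) = 426/2983 = 0.14281.
SE = √(0.122415 × 0.00140973) = 0.01314.
z = (0.13674 − 0.15232)/0.01314 = -0.01558/0.01314 = -1.186.

z = -1.186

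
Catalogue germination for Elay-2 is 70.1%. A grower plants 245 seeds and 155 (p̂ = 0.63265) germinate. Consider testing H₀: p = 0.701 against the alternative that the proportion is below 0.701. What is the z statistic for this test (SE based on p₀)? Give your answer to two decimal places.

p̂ = 155/245 ≈ 0.6327.
SE = √(p₀(1−p₀)/n) = √(0.2096/245) = 0.0292.
z = (0.6327 − 0.701)/0.0292 = -0.0683/0.0292 = -2.34.

z = -2.34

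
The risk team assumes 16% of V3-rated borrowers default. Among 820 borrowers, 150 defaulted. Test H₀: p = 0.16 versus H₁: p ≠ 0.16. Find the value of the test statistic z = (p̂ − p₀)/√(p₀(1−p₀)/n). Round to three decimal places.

p̂ = 150/820 ≈ 0.18293.
SE = √(p₀(1−p₀)/n) = √(0.1344/820) = 0.01280.
z = (0.18293 − 0.16)/0.01280 = 0.02293/0.01280 = 1.791.

z = 1.791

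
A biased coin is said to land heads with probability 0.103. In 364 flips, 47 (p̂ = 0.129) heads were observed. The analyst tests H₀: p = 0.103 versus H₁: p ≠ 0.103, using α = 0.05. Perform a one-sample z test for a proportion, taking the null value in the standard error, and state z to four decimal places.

z = 1.6395

p̂ = 47/364 = 0.129121.
SE = √(p₀(1−p₀)/n) = √(0.092391/364) = 0.015932.
z = (0.129121 − 0.103)/0.015932 = 0.026121/0.015932 = 1.6395.
p-value = 2·P(Z > 1.640) ≈ 0.1011, so at α = 0.05 we fail to reject H₀.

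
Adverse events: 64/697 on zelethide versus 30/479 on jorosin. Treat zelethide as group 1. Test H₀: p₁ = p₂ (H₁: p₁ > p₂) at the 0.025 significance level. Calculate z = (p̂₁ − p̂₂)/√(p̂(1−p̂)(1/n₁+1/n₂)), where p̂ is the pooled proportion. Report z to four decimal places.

z = 1.8137

p̂₁ = 64/697 ≈ 0.091822, p̂₂ = 30/479 ≈ 0.062630.
Pooled p̂ = (64+30)/(697+479) = 94/1176 = 0.079932.
SE = √(0.0735429 × 0.0035224) = 0.016095.
z = (0.091822 − 0.062630)/0.016095 = 0.029192/0.016095 = 1.8137.
p-value = P(Z > 1.814) ≈ 0.0349; since p > α = 0.025, fail to reject H₀.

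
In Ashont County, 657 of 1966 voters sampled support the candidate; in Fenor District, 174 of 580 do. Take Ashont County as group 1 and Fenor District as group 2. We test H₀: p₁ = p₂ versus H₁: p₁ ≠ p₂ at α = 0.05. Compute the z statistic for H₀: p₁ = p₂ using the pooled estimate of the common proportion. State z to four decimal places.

z = 1.5427

p̂₁ = 657/1966 = 0.334181, p̂₂ = 174/580 = 0.300000.
Pooled p̂ = (657+174)/(1966+580) = 831/2546 = 0.326394.
SE = √(p̂(1−p̂)(1/n₁+1/n₂)) = √(0.326394·0.673606·0.00223278) = √(0.000490902) = 0.022156.
z = (0.334181 − 0.300000)/0.022156 = 0.034181/0.022156 = 1.5427.
p-value = 2·P(Z > 1.543) ≈ 0.1229. With α = 0.05, fail to reject H₀.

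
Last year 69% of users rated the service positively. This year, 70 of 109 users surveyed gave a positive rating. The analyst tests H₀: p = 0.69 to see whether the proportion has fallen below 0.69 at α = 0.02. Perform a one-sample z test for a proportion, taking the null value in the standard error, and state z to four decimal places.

p̂ = 70/109 = 0.642202.
Standard error under H₀: √(0.69×0.31/109) = 0.044299.
z = (0.642202 − 0.69)/0.044299 = -0.047798/0.044299 = -1.0790.
p-value = P(Z < -1.079) ≈ 0.1403, so at α = 0.02 we fail to reject H₀.

z = -1.0790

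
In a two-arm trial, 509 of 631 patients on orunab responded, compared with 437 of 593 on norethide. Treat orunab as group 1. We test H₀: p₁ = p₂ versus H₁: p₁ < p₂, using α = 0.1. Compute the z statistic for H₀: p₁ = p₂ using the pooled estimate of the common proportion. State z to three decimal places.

p̂₁ = 509/631 ≈ 0.80666, p̂₂ = 437/593 ≈ 0.73693.
Pooled p̂ = (509+437)/(631+593) = 946/1224 = 0.77288.
SE = √(p̂(1−p̂)(1/n₁+1/n₂)) = √(0.77288·0.22712·0.00327113) = √(0.00057421) = 0.02396.
z = (0.80666 − 0.73693)/0.02396 = 0.06973/0.02396 = 2.910.
p-value = P(Z < 2.910) ≈ 0.9982, so at α = 0.1 we fail to reject H₀.

z = 2.910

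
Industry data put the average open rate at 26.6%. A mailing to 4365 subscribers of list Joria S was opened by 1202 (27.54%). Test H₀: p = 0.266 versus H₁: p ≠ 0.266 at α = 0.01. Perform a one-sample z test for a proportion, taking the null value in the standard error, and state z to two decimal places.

p̂ = 1202/4365 ≈ 0.2754.
SE = √(p₀(1−p₀)/n) = √(0.19524/4365) = 0.0067.
z = (0.2754 − 0.266)/0.0067 = 0.0094/0.0067 = 1.40.
Two-sided p-value ≈ 2·Φ(−1.401) = 0.1611; since p > α = 0.01, fail to reject H₀.

z = 1.40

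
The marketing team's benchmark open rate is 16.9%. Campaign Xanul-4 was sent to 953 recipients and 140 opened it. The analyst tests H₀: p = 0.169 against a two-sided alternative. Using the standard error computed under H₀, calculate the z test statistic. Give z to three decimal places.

z = -1.820

p̂ = 140/953 ≈ 0.14690.
SE = √(p₀(1−p₀)/n) = √(0.14044/953) = 0.01214.
z = (0.14690 − 0.169)/0.01214 = -0.02210/0.01214 = -1.820.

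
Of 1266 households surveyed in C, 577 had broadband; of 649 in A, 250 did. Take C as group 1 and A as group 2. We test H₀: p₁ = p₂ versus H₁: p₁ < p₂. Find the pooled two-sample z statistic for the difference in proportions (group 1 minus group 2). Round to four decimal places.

z = 2.9506

p̂₁ = 577/1266 ≈ 0.4557662, p̂₂ = 250/649 ≈ 0.3852080.
Pooled p̂ = (577+250)/(1266+649) = 827/1915 = 0.4318538.
SE = √(0.245356 × 0.00233072) = 0.0239135.
z = (0.4557662 − 0.3852080)/0.0239135 = 0.0705582/0.0239135 = 2.9506.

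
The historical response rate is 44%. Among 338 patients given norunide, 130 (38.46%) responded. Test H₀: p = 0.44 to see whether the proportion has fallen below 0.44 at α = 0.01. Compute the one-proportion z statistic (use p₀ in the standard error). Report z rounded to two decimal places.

z = -2.05

p̂ = 130/338 ≈ 0.3846.
Standard error under H₀: √(0.44×0.56/338) = 0.0270.
z = (0.3846 − 0.44)/0.0270 = -0.0554/0.0270 = -2.05.
p-value = P(Z < -2.051) ≈ 0.0201. With α = 0.01, fail to reject H₀.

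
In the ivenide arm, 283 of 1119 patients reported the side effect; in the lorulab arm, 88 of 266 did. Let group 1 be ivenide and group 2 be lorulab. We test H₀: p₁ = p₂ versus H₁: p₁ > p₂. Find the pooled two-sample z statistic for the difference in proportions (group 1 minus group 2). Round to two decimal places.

p̂₁ = 283/1119 = 0.2529, p̂₂ = 88/266 = 0.3308.
Pooled p̂ = (283+88)/(1119+266) = 371/1385 = 0.2679.
SE = √(p̂(1−p̂)(1/n₁+1/n₂)) = √(0.2679·0.7321·0.00465305) = √(0.000912537) = 0.0302.
z = (0.2529 − 0.3308)/0.0302 = -0.0779/0.0302 = -2.58.

z = -2.58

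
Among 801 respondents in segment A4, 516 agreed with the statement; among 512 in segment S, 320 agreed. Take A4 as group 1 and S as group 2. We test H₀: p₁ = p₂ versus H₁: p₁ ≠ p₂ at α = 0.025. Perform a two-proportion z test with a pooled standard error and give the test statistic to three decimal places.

z = 0.705

p̂₁ = 516/801 ≈ 0.64419, p̂₂ = 320/512 ≈ 0.62500.
Pooled p̂ = (516+320)/(801+512) = 836/1313 = 0.63671.
SE = √(0.23131 × 0.00320156) = 0.02721.
z = (0.64419 − 0.62500)/0.02721 = 0.01919/0.02721 = 0.705.
p-value = 2·P(Z > 0.705) ≈ 0.4806, so at α = 0.025 we fail to reject H₀.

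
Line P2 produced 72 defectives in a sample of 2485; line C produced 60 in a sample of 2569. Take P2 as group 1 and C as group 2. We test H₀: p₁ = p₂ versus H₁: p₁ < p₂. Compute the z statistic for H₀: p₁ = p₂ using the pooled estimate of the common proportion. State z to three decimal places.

z = 1.252

p̂₁ = 72/2485 = 0.028974, p̂₂ = 60/2569 = 0.023355.
Pooled p̂ = (72+60)/(2485+2569) = 132/5054 = 0.026118.
SE = √(0.0254358 × 0.000791671) = 0.004487.
z = (0.028974 − 0.023355)/0.004487 = 0.005619/0.004487 = 1.252.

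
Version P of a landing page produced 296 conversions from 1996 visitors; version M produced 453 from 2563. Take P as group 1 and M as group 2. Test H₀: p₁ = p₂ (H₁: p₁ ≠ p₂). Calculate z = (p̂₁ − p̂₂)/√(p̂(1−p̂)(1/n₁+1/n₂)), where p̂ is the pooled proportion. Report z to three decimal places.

p̂₁ = 296/1996 ≈ 0.14830, p̂₂ = 453/2563 ≈ 0.17675.
Pooled p̂ = (296+453)/(1996+2563) = 749/4559 = 0.16429.
SE = √(p̂(1−p̂)(1/n₁+1/n₂)) = √(0.16429·0.83571·0.00089117) = √(0.000122357) = 0.01106.
z = (0.14830 − 0.17675)/0.01106 = -0.02845/0.01106 = -2.572.

z = -2.572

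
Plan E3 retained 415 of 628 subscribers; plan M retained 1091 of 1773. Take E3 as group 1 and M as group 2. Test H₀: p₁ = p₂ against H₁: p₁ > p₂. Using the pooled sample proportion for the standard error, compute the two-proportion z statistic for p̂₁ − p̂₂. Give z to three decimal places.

p̂₁ = 415/628 = 0.66083, p̂₂ = 1091/1773 = 0.61534.
Pooled p̂ = (415+1091)/(628+1773) = 1506/2401 = 0.62724.
SE = √(p̂(1−p̂)(1/n₁+1/n₂)) = √(0.62724·0.37276·0.00215637) = √(0.000504182) = 0.02245.
z = (0.66083 − 0.61534)/0.02245 = 0.04549/0.02245 = 2.026.

z = 2.026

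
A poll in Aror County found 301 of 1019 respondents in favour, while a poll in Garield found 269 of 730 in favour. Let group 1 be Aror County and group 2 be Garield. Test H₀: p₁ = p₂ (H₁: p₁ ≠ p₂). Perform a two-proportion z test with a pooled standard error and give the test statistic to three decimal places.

z = -3.217

p̂₁ = 301/1019 = 0.295388, p̂₂ = 269/730 = 0.368493.
Pooled p̂ = (301+269)/(1019+730) = 570/1749 = 0.325901.
SE = √(p̂(1−p̂)(1/n₁+1/n₂)) = √(0.325901·0.674099·0.00235122) = √(0.000516537) = 0.022727.
z = (0.295388 − 0.368493)/0.022727 = -0.073105/0.022727 = -3.217.
Two-sided p-value ≈ 2·Φ(−3.217) = 0.0013.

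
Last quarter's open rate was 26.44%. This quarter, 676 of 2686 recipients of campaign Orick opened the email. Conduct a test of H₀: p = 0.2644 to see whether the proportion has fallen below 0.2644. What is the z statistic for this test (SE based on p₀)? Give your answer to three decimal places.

p̂ = 676/2686 ≈ 0.25168.
SE = √(p₀(1−p₀)/n) = √(0.19449/2686) = 0.00851.
z = (0.25168 − 0.2644)/0.00851 = -0.01272/0.00851 = -1.495.
p-value = P(Z < -1.495) ≈ 0.0674.

z = -1.495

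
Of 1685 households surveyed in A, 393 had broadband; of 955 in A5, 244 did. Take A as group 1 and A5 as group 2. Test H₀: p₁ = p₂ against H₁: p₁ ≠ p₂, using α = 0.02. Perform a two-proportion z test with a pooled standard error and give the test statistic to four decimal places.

z = -1.2846

p̂₁ = 393/1685 ≈ 0.2332344, p̂₂ = 244/955 ≈ 0.2554974.
Pooled p̂ = (393+244)/(1685+955) = 637/2640 = 0.2412879.
SE = √(p̂(1−p̂)(1/n₁+1/n₂)) = √(0.2412879·0.7587121·0.00164059) = √(0.00030034) = 0.0173303.
z = (0.2332344 − 0.2554974)/0.0173303 = -0.0222630/0.0173303 = -1.2846.
p-value = 2·P(Z > 1.285) ≈ 0.1989, so at α = 0.02 we fail to reject H₀.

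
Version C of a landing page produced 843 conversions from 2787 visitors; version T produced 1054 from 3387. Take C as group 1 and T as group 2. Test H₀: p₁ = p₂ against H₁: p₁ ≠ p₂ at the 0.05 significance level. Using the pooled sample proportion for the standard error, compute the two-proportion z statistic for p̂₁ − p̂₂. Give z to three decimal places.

z = -0.739

p̂₁ = 843/2787 = 0.302476, p̂₂ = 1054/3387 = 0.311190.
Pooled p̂ = (843+1054)/(2787+3387) = 1897/6174 = 0.307256.
SE = √(p̂(1−p̂)(1/n₁+1/n₂)) = √(0.307256·0.692744·0.000654055) = √(0.000139216) = 0.011799.
z = (0.302476 − 0.311190)/0.011799 = -0.008714/0.011799 = -0.739.
Two-sided p-value ≈ 2·Φ(−0.739) = 0.4602; since p > α = 0.05, fail to reject H₀.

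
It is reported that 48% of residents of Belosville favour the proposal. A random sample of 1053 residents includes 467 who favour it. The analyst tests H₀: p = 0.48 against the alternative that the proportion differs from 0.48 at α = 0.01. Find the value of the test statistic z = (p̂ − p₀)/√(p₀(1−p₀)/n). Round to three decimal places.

z = -2.371

p̂ = 467/1053 = 0.44349.
Standard error under H₀: √(0.48×0.52/1053) = 0.01540.
z = (0.44349 − 0.48)/0.01540 = -0.03651/0.01540 = -2.371.
Two-sided p-value ≈ 2·Φ(−2.371) = 0.0177. With α = 0.01, fail to reject H₀.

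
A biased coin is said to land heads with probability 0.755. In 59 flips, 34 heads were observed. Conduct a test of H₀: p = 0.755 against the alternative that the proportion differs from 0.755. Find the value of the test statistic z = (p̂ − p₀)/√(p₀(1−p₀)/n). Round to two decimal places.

p̂ = 34/59 ≈ 0.5763.
SE = √(p₀(1−p₀)/n) = √(0.18498/59) = 0.0560.
z = (0.5763 − 0.755)/0.0560 = -0.1787/0.0560 = -3.19.

z = -3.19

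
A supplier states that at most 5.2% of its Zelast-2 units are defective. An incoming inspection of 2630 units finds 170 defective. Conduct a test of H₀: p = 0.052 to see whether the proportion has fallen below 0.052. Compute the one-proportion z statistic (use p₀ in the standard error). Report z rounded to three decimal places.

p̂ = 170/2630 = 0.06464.
Standard error under H₀: √(0.052×0.948/2630) = 0.00433.
z = (0.06464 − 0.052)/0.00433 = 0.01264/0.00433 = 2.919.
p-value = P(Z < 2.919) ≈ 0.9982.

z = 2.919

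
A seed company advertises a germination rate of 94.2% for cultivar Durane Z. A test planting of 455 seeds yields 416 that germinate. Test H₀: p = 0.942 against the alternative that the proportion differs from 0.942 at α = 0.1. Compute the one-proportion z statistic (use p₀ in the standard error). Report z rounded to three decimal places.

z = -2.529

p̂ = 416/455 = 0.914286.
SE = √(p₀(1−p₀)/n) = √(0.054636/455) = 0.010958.
z = (0.914286 − 0.942)/0.010958 = -0.027714/0.010958 = -2.529.
Two-sided p-value ≈ 2·Φ(−2.529) = 0.0114. With α = 0.1, reject H₀.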